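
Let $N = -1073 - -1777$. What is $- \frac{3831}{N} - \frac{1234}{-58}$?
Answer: $\frac{323269}{20416} \approx 15.834$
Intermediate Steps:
$N = 704$ ($N = -1073 + 1777 = 704$)
$- \frac{3831}{N} - \frac{1234}{-58} = - \frac{3831}{704} - \frac{1234}{-58} = \left(-3831\right) \frac{1}{704} - - \frac{617}{29} = - \frac{3831}{704} + \frac{617}{29} = \frac{323269}{20416}$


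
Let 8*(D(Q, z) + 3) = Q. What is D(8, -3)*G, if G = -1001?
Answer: 2002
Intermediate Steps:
D(Q, z) = -3 + Q/8
D(8, -3)*G = (-3 + (⅛)*8)*(-1001) = (-3 + 1)*(-1001) = -2*(-1001) = 2002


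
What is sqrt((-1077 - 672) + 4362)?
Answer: sqrt(2613) ≈ 51.117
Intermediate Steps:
sqrt((-1077 - 672) + 4362) = sqrt(-1749 + 4362) = sqrt(2613)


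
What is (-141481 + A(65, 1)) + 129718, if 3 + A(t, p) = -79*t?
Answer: -16901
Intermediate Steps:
A(t, p) = -3 - 79*t
(-141481 + A(65, 1)) + 129718 = (-141481 + (-3 - 79*65)) + 129718 = (-141481 + (-3 - 5135)) + 129718 = (-141481 - 5138) + 129718 = -146619 + 129718 = -16901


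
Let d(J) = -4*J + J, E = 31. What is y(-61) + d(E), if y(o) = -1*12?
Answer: -105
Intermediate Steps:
y(o) = -12
d(J) = -3*J
y(-61) + d(E) = -12 - 3*31 = -12 - 93 = -105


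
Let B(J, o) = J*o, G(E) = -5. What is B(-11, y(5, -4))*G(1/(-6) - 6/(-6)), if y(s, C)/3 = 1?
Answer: 165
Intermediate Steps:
y(s, C) = 3 (y(s, C) = 3*1 = 3)
B(-11, y(5, -4))*G(1/(-6) - 6/(-6)) = -11*3*(-5) = -33*(-5) = 165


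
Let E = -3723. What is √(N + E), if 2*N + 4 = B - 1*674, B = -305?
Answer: I*√16858/2 ≈ 64.919*I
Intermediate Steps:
N = -983/2 (N = -2 + (-305 - 1*674)/2 = -2 + (-305 - 674)/2 = -2 + (½)*(-979) = -2 - 979/2 = -983/2 ≈ -491.50)
√(N + E) = √(-983/2 - 3723) = √(-8429/2) = I*√16858/2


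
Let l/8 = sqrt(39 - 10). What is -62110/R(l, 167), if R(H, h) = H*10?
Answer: -6211*sqrt(29)/232 ≈ -144.17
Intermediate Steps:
l = 8*sqrt(29) (l = 8*sqrt(39 - 10) = 8*sqrt(29) ≈ 43.081)
R(H, h) = 10*H
-62110/R(l, 167) = -62110*sqrt(29)/2320 = -6211*sqrt(29)/232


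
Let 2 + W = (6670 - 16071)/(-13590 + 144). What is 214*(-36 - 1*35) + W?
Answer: -204316015/13446 ≈ -15195.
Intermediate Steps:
W = -17491/13446 (W = -2 + (6670 - 16071)/(-13590 + 144) = -2 - 9401/(-13446) = -2 - 9401*(-1/13446) = -2 + 9401/13446 = -17491/13446 ≈ -1.3008)
214*(-36 - 1*35) + W = 214*(-36 - 1*35) - 17491/13446 = 214*(-36 - 35) - 17491/13446 = 214*(-71) - 17491/13446 = -15194 - 17491/13446 = -204316015/13446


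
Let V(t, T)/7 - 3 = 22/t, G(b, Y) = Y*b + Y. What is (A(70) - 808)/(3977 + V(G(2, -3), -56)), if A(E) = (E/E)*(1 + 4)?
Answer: -7227/35828 ≈ -0.20171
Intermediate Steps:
G(b, Y) = Y + Y*b
V(t, T) = 21 + 154/t (V(t, T) = 21 + 7*(22/t) = 21 + 154/t)
A(E) = 5 (A(E) = 1*5 = 5)
(A(70) - 808)/(3977 + V(G(2, -3), -56)) = (5 - 808)/(3977 + (21 + 154/((-3*(1 + 2))))) = -803/(3977 + (21 + 154/((-3*3)))) = -803/(3977 + (21 + 154/(-9))) = -803/(3977 + (21 + 154*(-1/9))) = -803/(3977 + (21 - 154/9)) = -803/(3977 + 35/9) = -803/35828/9 = -803*9/35828 = -7227/35828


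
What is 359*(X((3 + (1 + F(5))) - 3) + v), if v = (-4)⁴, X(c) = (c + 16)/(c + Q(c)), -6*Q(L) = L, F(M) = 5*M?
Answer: 6018994/65 ≈ 92600.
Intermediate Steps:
Q(L) = -L/6
X(c) = 6*(16 + c)/(5*c) (X(c) = (c + 16)/(c - c/6) = (16 + c)/((5*c/6)) = (16 + c)*(6/(5*c)) = 6*(16 + c)/(5*c))
v = 256
359*(X((3 + (1 + F(5))) - 3) + v) = 359*(6*(16 + ((3 + (1 + 5*5)) - 3))/(5*((3 + (1 + 5*5)) - 3)) + 256) = 359*(6*(16 + ((3 + (1 + 25)) - 3))/(5*((3 + (1 + 25)) - 3)) + 256) = 359*(6*(16 + ((3 + 26) - 3))/(5*((3 + 26) - 3)) + 256) = 359*(6*(16 + (29 - 3))/(5*(29 - 3)) + 256) = 359*((6/5)*(16 + 26)/26 + 256) = 359*((6/5)*(1/26)*42 + 256) = 359*(126/65 + 256) = 359*(16766/65) = 6018994/65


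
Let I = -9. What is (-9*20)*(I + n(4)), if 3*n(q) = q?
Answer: 1380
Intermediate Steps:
n(q) = q/3
(-9*20)*(I + n(4)) = (-9*20)*(-9 + (1/3)*4) = -180*(-9 + 4/3) = -180*(-23/3) = 1380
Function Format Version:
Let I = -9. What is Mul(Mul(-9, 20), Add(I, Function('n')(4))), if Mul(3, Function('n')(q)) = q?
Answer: 1380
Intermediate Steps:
Function('n')(q) = Mul(Rational(1, 3), q)
Mul(Mul(-9, 20), Add(I, Function('n')(4))) = Mul(Mul(-9, 20), Add(-9, Mul(Rational(1, 3), 4))) = Mul(-180, Add(-9, Rational(4, 3))) = Mul(-180, Rational(-23, 3)) = 1380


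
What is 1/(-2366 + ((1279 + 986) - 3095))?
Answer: -1/3196 ≈ -0.00031289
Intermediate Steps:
1/(-2366 + ((1279 + 986) - 3095)) = 1/(-2366 + (2265 - 3095)) = 1/(-2366 - 830) = 1/(-3196) = -1/3196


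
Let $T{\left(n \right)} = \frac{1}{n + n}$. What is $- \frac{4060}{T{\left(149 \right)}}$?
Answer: $-1209880$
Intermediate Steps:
$T{\left(n \right)} = \frac{1}{2 n}$
$- \frac{4060}{T{\left(149 \right)}} = - \frac{4060}{\frac{1}{2} \cdot \frac{1}{149}} = - 4060 \frac{1}{\frac{1}{298}} = \left(-4060\right) 298 = -1209880$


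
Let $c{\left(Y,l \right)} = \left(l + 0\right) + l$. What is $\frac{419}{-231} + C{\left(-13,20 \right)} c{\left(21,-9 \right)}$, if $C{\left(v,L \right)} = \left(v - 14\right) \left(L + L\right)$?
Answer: $\frac{4490221}{231} \approx 19438.0$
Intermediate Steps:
$c{\left(Y,l \right)} = 2 l$ ($c{\left(Y,l \right)} = l + l = 2 l$)
$C{\left(v,L \right)} = 2 L \left(-14 + v\right)$ ($C{\left(v,L \right)} = \left(-14 + v\right) 2 L = 2 L \left(-14 + v\right)$)
$\frac{419}{-231} + C{\left(-13,20 \right)} c{\left(21,-9 \right)} = \frac{419}{-231} + 2 \cdot 20 \left(-14 - 13\right) 2 \left(-9\right) = 419 \left(- \frac{1}{231}\right) + 2 \cdot 20 \left(-27\right) \left(-18\right) = - \frac{419}{231} - -19440 = - \frac{419}{231} + 19440 = \frac{4490221}{231}$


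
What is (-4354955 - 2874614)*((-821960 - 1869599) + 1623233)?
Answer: 7723536531494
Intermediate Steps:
(-4354955 - 2874614)*((-821960 - 1869599) + 1623233) = -7229569*(-2691559 + 1623233) = -7229569*(-1068326) = 7723536531494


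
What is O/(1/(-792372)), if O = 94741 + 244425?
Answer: -268745641752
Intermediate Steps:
O = 339166
O/(1/(-792372)) = 339166/(1/(-792372)) = 339166/(-1/792372) = 339166*(-792372) = -268745641752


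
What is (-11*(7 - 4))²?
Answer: 1089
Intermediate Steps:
(-11*(7 - 4))² = (-11*3)² = (-33)² = 1089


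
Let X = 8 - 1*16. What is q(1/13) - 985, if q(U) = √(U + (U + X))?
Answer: -985 + I*√1326/13 ≈ -985.0 + 2.8011*I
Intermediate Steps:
X = -8 (X = 8 - 16 = -8)
q(U) = √(-8 + 2*U) (q(U) = √(U + (U - 8)) = √(U + (-8 + U)) = √(-8 + 2*U))
q(1/13) - 985 = √(-8 + 2/13) - 985 = √(-102/13) - 985 = I*√1326/13 - 985 = -985 + I*√1326/13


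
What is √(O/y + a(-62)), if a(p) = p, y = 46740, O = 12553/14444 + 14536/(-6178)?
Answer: I*√674093458595195023289433/104271134892 ≈ 7.874*I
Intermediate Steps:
O = -66202775/44617516 (O = 12553*(1/14444) + 14536*(-1/6178) = 12553/14444 - 7268/3089 = -66202775/44617516 ≈ -1.4838)
√(O/y + a(-62)) = √(-66202775/44617516/46740 - 62) = √(-66202775/44617516*1/46740 - 62) = √(-13240555/417084539568 - 62) = √(-25859254693771/417084539568) = I*√674093458595195023289433/104271134892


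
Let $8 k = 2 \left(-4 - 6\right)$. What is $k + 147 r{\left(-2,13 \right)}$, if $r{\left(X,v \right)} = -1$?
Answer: $- \frac{299}{2} \approx -149.5$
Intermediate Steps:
$k = - \frac{5}{2}$ ($k = \frac{2 \left(-4 - 6\right)}{8} = \frac{2 \left(-10\right)}{8} = \frac{1}{8} \left(-20\right) = - \frac{5}{2} \approx -2.5$)
$k + 147 r{\left(-2,13 \right)} = - \frac{5}{2} + 147 \left(-1\right) = - \frac{5}{2} - 147 = - \frac{299}{2}$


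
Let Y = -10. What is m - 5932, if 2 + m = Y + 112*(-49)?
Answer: -11432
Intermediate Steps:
m = -5500 (m = -2 + (-10 + 112*(-49)) = -2 + (-10 - 5488) = -2 - 5498 = -5500)
m - 5932 = -5500 - 5932 = -11432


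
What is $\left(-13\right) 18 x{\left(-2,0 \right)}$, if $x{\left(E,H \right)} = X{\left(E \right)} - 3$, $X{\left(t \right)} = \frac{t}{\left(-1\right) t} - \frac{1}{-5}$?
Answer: $\frac{4446}{5} \approx 889.2$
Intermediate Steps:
$X{\left(t \right)} = - \frac{4}{5}$ ($X{\left(t \right)} = t \left(- \frac{1}{t}\right) - - \frac{1}{5} = -1 + \frac{1}{5} = - \frac{4}{5}$)
$x{\left(E,H \right)} = - \frac{19}{5}$ ($x{\left(E,H \right)} = - \frac{4}{5} - 3 = - \frac{19}{5}$)
$\left(-13\right) 18 x{\left(-2,0 \right)} = \left(-13\right) 18 \left(- \frac{19}{5}\right) = \left(-234\right) \left(- \frac{19}{5}\right) = \frac{4446}{5}$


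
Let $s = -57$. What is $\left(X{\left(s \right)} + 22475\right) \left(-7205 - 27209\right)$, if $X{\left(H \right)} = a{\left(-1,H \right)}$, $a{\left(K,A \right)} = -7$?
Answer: $-773213752$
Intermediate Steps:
$X{\left(H \right)} = -7$
$\left(X{\left(s \right)} + 22475\right) \left(-7205 - 27209\right) = \left(-7 + 22475\right) \left(-7205 - 27209\right) = 22468 \left(-34414\right) = -773213752$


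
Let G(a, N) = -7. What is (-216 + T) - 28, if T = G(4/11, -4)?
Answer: -251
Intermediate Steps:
T = -7
(-216 + T) - 28 = (-216 - 7) - 28 = -223 - 28 = -251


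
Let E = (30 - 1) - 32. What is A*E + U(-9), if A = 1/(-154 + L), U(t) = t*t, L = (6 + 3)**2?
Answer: 5916/73 ≈ 81.041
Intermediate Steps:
E = -3 (E = 29 - 32 = -3)
L = 81 (L = 9**2 = 81)
U(t) = t**2
A = -1/73 (A = 1/(-154 + 81) = 1/(-73) = -1/73 ≈ -0.013699)
A*E + U(-9) = -1/73*(-3) + (-9)**2 = 3/73 + 81 = 5916/73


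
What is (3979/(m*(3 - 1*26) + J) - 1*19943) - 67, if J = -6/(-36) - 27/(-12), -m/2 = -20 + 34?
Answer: -155169822/7757 ≈ -20004.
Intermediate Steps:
m = -28 (m = -2*(-20 + 34) = -2*14 = -28)
J = 29/12 (J = -6*(-1/36) - 27*(-1/12) = 1/6 + 9/4 = 29/12 ≈ 2.4167)
(3979/(m*(3 - 1*26) + J) - 1*19943) - 67 = (3979/(-28*(3 - 1*26) + 29/12) - 1*19943) - 67 = (3979/(-28*(3 - 26) + 29/12) - 19943) - 67 = (3979/(-28*(-23) + 29/12) - 19943) - 67 = (3979/(644 + 29/12) - 19943) - 67 = (3979/(7757/12) - 19943) - 67 = (3979*(12/7757) - 19943) - 67 = (47748/7757 - 19943) - 67 = -154650103/7757 - 67 = -155169822/7757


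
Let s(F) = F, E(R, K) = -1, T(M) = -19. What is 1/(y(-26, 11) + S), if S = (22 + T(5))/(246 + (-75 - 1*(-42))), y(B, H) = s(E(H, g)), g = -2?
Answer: -71/70 ≈ -1.0143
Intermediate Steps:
y(B, H) = -1
S = 1/71 (S = (22 - 19)/(246 + (-75 - 1*(-42))) = 3/(246 + (-75 + 42)) = 3/(246 - 33) = 3/213 = 3*(1/213) = 1/71 ≈ 0.014085)
1/(y(-26, 11) + S) = 1/(-1 + 1/71) = 1/(-70/71) = -71/70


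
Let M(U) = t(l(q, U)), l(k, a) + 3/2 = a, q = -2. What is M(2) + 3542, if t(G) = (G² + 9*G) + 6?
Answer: 14211/4 ≈ 3552.8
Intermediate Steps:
l(k, a) = -3/2 + a
t(G) = 6 + G² + 9*G
M(U) = -15/2 + (-3/2 + U)² + 9*U (M(U) = 6 + (-3/2 + U)² + 9*(-3/2 + U) = 6 + (-3/2 + U)² + (-27/2 + 9*U) = -15/2 + (-3/2 + U)² + 9*U)
M(2) + 3542 = (-21/4 + 2² + 6*2) + 3542 = (-21/4 + 4 + 12) + 3542 = 43/4 + 3542 = 14211/4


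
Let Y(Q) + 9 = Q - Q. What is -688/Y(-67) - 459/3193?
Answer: 2192653/28737 ≈ 76.301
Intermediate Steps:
Y(Q) = -9 (Y(Q) = -9 + (Q - Q) = -9 + 0 = -9)
-688/Y(-67) - 459/3193 = -688/(-9) - 459/3193 = -688*(-1/9) - 459*1/3193 = 688/9 - 459/3193 = 2192653/28737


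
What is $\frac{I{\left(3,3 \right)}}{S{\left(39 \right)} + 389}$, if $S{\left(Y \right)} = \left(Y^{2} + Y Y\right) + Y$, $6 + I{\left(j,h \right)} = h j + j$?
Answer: $\frac{3}{1735} \approx 0.0017291$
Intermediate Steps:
$I{\left(j,h \right)} = -6 + j + h j$ ($I{\left(j,h \right)} = -6 + \left(h j + j\right) = -6 + \left(j + h j\right) = -6 + j + h j$)
$S{\left(Y \right)} = Y + 2 Y^{2}$ ($S{\left(Y \right)} = \left(Y^{2} + Y^{2}\right) + Y = 2 Y^{2} + Y = Y + 2 Y^{2}$)
$\frac{I{\left(3,3 \right)}}{S{\left(39 \right)} + 389} = \frac{-6 + 3 + 3 \cdot 3}{39 \left(1 + 2 \cdot 39\right) + 389} = \frac{-6 + 3 + 9}{39 \left(1 + 78\right) + 389} = \frac{6}{39 \cdot 79 + 389} = \frac{6}{3081 + 389} = \frac{6}{3470} = 6 \cdot \frac{1}{3470} = \frac{3}{1735}$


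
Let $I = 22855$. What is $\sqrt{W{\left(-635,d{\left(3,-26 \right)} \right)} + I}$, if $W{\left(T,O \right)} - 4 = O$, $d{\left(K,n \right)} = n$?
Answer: $3 \sqrt{2537} \approx 151.11$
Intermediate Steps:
$W{\left(T,O \right)} = 4 + O$
$\sqrt{W{\left(-635,d{\left(3,-26 \right)} \right)} + I} = \sqrt{\left(4 - 26\right) + 22855} = \sqrt{-22 + 22855} = \sqrt{22833} = 3 \sqrt{2537}$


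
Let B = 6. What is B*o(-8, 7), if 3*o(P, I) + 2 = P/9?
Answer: -52/9 ≈ -5.7778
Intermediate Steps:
o(P, I) = -⅔ + P/27 (o(P, I) = -⅔ + (P/9)/3 = -⅔ + P/27)
B*o(-8, 7) = 6*(-⅔ + (1/27)*(-8)) = 6*(-⅔ - 8/27) = 6*(-26/27) = -52/9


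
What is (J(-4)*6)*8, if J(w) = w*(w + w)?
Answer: 1536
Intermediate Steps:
J(w) = 2*w² (J(w) = w*(2*w) = 2*w²)
(J(-4)*6)*8 = ((2*(-4)²)*6)*8 = ((2*16)*6)*8 = (32*6)*8 = 192*8 = 1536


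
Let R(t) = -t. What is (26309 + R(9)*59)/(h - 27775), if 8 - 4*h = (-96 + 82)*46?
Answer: -12889/13806 ≈ -0.93358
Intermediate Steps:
h = 163 (h = 2 - (-96 + 82)*46/4 = 2 - (-7)*46/2 = 2 - ¼*(-644) = 2 + 161 = 163)
(26309 + R(9)*59)/(h - 27775) = (26309 - 1*9*59)/(163 - 27775) = (26309 - 9*59)/(-27612) = (26309 - 531)*(-1/27612) = 25778*(-1/27612) = -12889/13806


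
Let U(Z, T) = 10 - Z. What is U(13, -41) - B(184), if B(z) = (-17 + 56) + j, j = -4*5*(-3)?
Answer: -102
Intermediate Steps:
j = 60 (j = -20*(-3) = 60)
B(z) = 99 (B(z) = (-17 + 56) + 60 = 39 + 60 = 99)
U(13, -41) - B(184) = (10 - 1*13) - 1*99 = (10 - 13) - 99 = -3 - 99 = -102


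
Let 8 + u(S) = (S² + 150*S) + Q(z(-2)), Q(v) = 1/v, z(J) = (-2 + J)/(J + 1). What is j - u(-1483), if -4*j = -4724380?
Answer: -3182945/4 ≈ -7.9574e+5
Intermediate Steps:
z(J) = (-2 + J)/(1 + J)
j = 1181095 (j = -¼*(-4724380) = 1181095)
u(S) = -31/4 + S² + 150*S (u(S) = -8 + ((S² + 150*S) + 1/((-2 - 2)/(1 - 2))) = -8 + ((S² + 150*S) + 1/(-4/(-1))) = -8 + ((S² + 150*S) + 1/(-1*(-4))) = -8 + ((S² + 150*S) + 1/4) = -8 + ((S² + 150*S) + ¼) = -8 + (¼ + S² + 150*S) = -31/4 + S² + 150*S)
j - u(-1483) = 1181095 - (-31/4 + (-1483)² + 150*(-1483)) = 1181095 - (-31/4 + 2199289 - 222450) = 1181095 - 1*7907325/4 = 1181095 - 7907325/4 = -3182945/4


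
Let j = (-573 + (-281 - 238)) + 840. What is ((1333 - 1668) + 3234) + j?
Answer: 2647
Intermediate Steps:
j = -252 (j = (-573 - 519) + 840 = -1092 + 840 = -252)
((1333 - 1668) + 3234) + j = ((1333 - 1668) + 3234) - 252 = (-335 + 3234) - 252 = 2899 - 252 = 2647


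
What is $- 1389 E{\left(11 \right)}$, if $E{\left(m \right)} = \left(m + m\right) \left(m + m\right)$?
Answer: $-672276$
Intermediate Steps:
$E{\left(m \right)} = 4 m^{2}$ ($E{\left(m \right)} = 2 m 2 m = 4 m^{2}$)
$- 1389 E{\left(11 \right)} = - 1389 \cdot 4 \cdot 11^{2} = - 1389 \cdot 4 \cdot 121 = \left(-1389\right) 484 = -672276$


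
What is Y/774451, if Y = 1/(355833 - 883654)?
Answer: -1/408771501271 ≈ -2.4464e-12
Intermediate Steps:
Y = -1/527821 (Y = 1/(-527821) = -1/527821 ≈ -1.8946e-6)
Y/774451 = -1/527821/774451 = -1/527821*1/774451 = -1/408771501271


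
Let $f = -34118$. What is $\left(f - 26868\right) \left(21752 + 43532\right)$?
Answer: $-3981410024$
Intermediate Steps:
$\left(f - 26868\right) \left(21752 + 43532\right) = \left(-34118 - 26868\right) \left(21752 + 43532\right) = \left(-34118 - 26868\right) 65284 = \left(-60986\right) 65284 = -3981410024$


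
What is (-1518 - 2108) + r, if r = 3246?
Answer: -380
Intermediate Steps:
(-1518 - 2108) + r = (-1518 - 2108) + 3246 = -3626 + 3246 = -380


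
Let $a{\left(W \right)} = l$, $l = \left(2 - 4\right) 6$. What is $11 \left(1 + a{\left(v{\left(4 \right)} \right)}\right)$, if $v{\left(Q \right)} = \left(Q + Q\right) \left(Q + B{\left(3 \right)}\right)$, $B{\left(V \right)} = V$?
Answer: $-121$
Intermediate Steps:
$l = -12$ ($l = \left(-2\right) 6 = -12$)
$v{\left(Q \right)} = 2 Q \left(3 + Q\right)$ ($v{\left(Q \right)} = \left(Q + Q\right) \left(Q + 3\right) = 2 Q \left(3 + Q\right)$)
$a{\left(W \right)} = -12$
$11 \left(1 + a{\left(v{\left(4 \right)} \right)}\right) = 11 \left(1 - 12\right) = 11 \left(-11\right) = -121$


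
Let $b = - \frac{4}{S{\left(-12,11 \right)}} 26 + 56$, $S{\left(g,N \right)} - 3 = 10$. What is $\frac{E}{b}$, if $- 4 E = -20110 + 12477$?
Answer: $\frac{7633}{192} \approx 39.755$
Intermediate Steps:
$S{\left(g,N \right)} = 13$ ($S{\left(g,N \right)} = 3 + 10 = 13$)
$E = \frac{7633}{4}$ ($E = - \frac{-20110 + 12477}{4} = \left(- \frac{1}{4}\right) \left(-7633\right) = \frac{7633}{4} \approx 1908.3$)
$b = 48$ ($b = - \frac{4}{13} \cdot 26 + 56 = \left(-4\right) \frac{1}{13} \cdot 26 + 56 = \left(- \frac{4}{13}\right) 26 + 56 = -8 + 56 = 48$)
$\frac{E}{b} = \frac{7633}{4 \cdot 48} = \frac{7633}{4} \cdot \frac{1}{48} = \frac{7633}{192}$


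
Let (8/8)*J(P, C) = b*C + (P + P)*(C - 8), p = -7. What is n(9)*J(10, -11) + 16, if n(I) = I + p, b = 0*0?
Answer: -744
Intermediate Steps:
b = 0
J(P, C) = 2*P*(-8 + C) (J(P, C) = 0*C + (P + P)*(C - 8) = 0 + (2*P)*(-8 + C) = 0 + 2*P*(-8 + C) = 2*P*(-8 + C))
n(I) = -7 + I (n(I) = I - 7 = -7 + I)
n(9)*J(10, -11) + 16 = (-7 + 9)*(2*10*(-8 - 11)) + 16 = 2*(2*10*(-19)) + 16 = 2*(-380) + 16 = -760 + 16 = -744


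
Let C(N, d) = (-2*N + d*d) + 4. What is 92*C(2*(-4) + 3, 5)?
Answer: 3588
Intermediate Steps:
C(N, d) = 4 + d² - 2*N (C(N, d) = (-2*N + d²) + 4 = (d² - 2*N) + 4 = 4 + d² - 2*N)
92*C(2*(-4) + 3, 5) = 92*(4 + 5² - 2*(2*(-4) + 3)) = 92*(4 + 25 - 2*(-8 + 3)) = 92*(4 + 25 - 2*(-5)) = 92*(4 + 25 + 10) = 92*39 = 3588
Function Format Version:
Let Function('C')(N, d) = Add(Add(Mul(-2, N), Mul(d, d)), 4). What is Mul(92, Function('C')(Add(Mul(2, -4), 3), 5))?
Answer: 3588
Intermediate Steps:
Function('C')(N, d) = Add(4, Pow(d, 2), Mul(-2, N)) (Function('C')(N, d) = Add(Add(Mul(-2, N), Pow(d, 2)), 4) = Add(Add(Pow(d, 2), Mul(-2, N)), 4) = Add(4, Pow(d, 2), Mul(-2, N)))
Mul(92, Function('C')(Add(Mul(2, -4), 3), 5)) = Mul(92, Add(4, Pow(5, 2), Mul(-2, Add(Mul(2, -4), 3)))) = Mul(92, Add(4, 25, Mul(-2, Add(-8, 3)))) = Mul(92, Add(4, 25, Mul(-2, -5))) = Mul(92, Add(4, 25, 10)) = Mul(92, 39) = 3588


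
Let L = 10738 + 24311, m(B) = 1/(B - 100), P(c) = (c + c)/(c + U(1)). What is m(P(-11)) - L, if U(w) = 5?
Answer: -10129164/289 ≈ -35049.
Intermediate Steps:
P(c) = 2*c/(5 + c) (P(c) = (c + c)/(c + 5) = (2*c)/(5 + c) = 2*c/(5 + c))
m(B) = 1/(-100 + B)
L = 35049
m(P(-11)) - L = 1/(-100 + 2*(-11)/(5 - 11)) - 1*35049 = 1/(-100 + 2*(-11)/(-6)) - 35049 = 1/(-100 + 2*(-11)*(-⅙)) - 35049 = 1/(-100 + 11/3) - 35049 = 1/(-289/3) - 35049 = -3/289 - 35049 = -10129164/289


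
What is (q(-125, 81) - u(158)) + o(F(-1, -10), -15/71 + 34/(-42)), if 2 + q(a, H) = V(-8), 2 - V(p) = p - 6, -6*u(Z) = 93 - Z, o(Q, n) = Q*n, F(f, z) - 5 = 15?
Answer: -51437/2982 ≈ -17.249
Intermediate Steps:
F(f, z) = 20 (F(f, z) = 5 + 15 = 20)
u(Z) = -31/2 + Z/6 (u(Z) = -(93 - Z)/6 = -31/2 + Z/6)
V(p) = 8 - p (V(p) = 2 - (p - 6) = 2 - (-6 + p) = 2 + (6 - p) = 8 - p)
q(a, H) = 14 (q(a, H) = -2 + (8 - 1*(-8)) = -2 + (8 + 8) = -2 + 16 = 14)
(q(-125, 81) - u(158)) + o(F(-1, -10), -15/71 + 34/(-42)) = (14 - (-31/2 + (1/6)*158)) + 20*(-15/71 + 34/(-42)) = (14 - (-31/2 + 79/3)) + 20*(-15*1/71 + 34*(-1/42)) = (14 - 1*65/6) + 20*(-15/71 - 17/21) = (14 - 65/6) + 20*(-1522/1491) = 19/6 - 30440/1491 = -51437/2982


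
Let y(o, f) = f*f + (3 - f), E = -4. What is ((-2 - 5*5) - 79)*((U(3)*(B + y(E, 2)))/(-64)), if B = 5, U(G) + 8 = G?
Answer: -1325/16 ≈ -82.813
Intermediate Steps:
U(G) = -8 + G
y(o, f) = 3 + f² - f (y(o, f) = f² + (3 - f) = 3 + f² - f)
((-2 - 5*5) - 79)*((U(3)*(B + y(E, 2)))/(-64)) = ((-2 - 5*5) - 79)*(((-8 + 3)*(5 + (3 + 2² - 1*2)))/(-64)) = ((-2 - 25) - 79)*(-5*(5 + (3 + 4 - 2))*(-1/64)) = (-27 - 79)*(-5*(5 + 5)*(-1/64)) = -106*(-5*10)*(-1)/64 = -(-5300)*(-1)/64 = -106*25/32 = -1325/16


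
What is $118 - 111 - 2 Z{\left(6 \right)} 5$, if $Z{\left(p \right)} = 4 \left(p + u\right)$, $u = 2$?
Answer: $35638$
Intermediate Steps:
$Z{\left(p \right)} = 8 + 4 p$ ($Z{\left(p \right)} = 4 \left(p + 2\right) = 4 \left(2 + p\right) = 8 + 4 p$)
$118 - 111 - 2 Z{\left(6 \right)} 5 = 118 - 111 - 2 \left(8 + 4 \cdot 6\right) 5 = 118 - 111 - 2 \left(8 + 24\right) 5 = 118 - 111 \left(-2\right) 32 \cdot 5 = 118 - 111 \left(\left(-64\right) 5\right) = 118 - -35520 = 118 + 35520 = 35638$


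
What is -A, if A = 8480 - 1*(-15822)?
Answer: -24302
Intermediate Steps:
A = 24302 (A = 8480 + 15822 = 24302)
-A = -1*24302 = -24302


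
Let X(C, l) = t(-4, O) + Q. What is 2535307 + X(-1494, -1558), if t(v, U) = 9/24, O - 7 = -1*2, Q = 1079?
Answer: 20291091/8 ≈ 2.5364e+6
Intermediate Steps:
O = 5 (O = 7 - 1*2 = 7 - 2 = 5)
t(v, U) = 3/8 (t(v, U) = 9*(1/24) = 3/8)
X(C, l) = 8635/8 (X(C, l) = 3/8 + 1079 = 8635/8)
2535307 + X(-1494, -1558) = 2535307 + 8635/8 = 20291091/8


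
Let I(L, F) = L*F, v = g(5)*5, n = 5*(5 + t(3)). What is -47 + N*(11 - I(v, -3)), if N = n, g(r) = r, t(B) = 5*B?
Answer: 8553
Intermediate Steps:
n = 100 (n = 5*(5 + 5*3) = 5*(5 + 15) = 5*20 = 100)
N = 100
v = 25 (v = 5*5 = 25)
I(L, F) = F*L
-47 + N*(11 - I(v, -3)) = -47 + 100*(11 - (-3)*25) = -47 + 100*(11 - 1*(-75)) = -47 + 100*(11 + 75) = -47 + 100*86 = -47 + 8600 = 8553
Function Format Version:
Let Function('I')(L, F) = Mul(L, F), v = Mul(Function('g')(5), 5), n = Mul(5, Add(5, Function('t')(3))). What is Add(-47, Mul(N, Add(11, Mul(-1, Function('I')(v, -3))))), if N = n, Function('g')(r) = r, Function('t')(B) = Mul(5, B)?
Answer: 8553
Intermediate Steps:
n = 100 (n = Mul(5, Add(5, Mul(5, 3))) = Mul(5, Add(5, 15)) = Mul(5, 20) = 100)
N = 100
v = 25 (v = Mul(5, 5) = 25)
Function('I')(L, F) = Mul(F, L)
Add(-47, Mul(N, Add(11, Mul(-1, Function('I')(v, -3))))) = Add(-47, Mul(100, Add(11, Mul(-1, Mul(-3, 25))))) = Add(-47, Mul(100, Add(11, Mul(-1, -75)))) = Add(-47, Mul(100, Add(11, 75))) = Add(-47, Mul(100, 86)) = Add(-47, 8600) = 8553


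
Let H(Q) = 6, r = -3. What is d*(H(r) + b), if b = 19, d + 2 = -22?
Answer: -600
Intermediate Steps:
d = -24 (d = -2 - 22 = -24)
d*(H(r) + b) = -24*(6 + 19) = -24*25 = -600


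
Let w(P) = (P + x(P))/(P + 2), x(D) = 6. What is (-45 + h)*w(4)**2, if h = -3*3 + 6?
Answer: -400/3 ≈ -133.33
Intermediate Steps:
h = -3 (h = -9 + 6 = -3)
w(P) = (6 + P)/(2 + P) (w(P) = (P + 6)/(P + 2) = (6 + P)/(2 + P))
(-45 + h)*w(4)**2 = (-45 - 3)*((6 + 4)/(2 + 4))**2 = -48*(10/6)**2 = -48*((1/6)*10)**2 = -48*(5/3)**2 = -48*25/9 = -400/3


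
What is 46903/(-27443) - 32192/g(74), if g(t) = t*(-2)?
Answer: 219125853/1015391 ≈ 215.80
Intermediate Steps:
g(t) = -2*t
46903/(-27443) - 32192/g(74) = 46903/(-27443) - 32192/((-2*74)) = 46903*(-1/27443) - 32192/(-148) = -46903/27443 - 32192*(-1/148) = -46903/27443 + 8048/37 = 219125853/1015391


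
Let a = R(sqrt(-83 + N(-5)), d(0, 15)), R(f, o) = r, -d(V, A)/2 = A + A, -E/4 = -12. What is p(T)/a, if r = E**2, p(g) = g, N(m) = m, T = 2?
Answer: 1/1152 ≈ 0.00086806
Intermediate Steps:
E = 48 (E = -4*(-12) = 48)
d(V, A) = -4*A (d(V, A) = -2*(A + A) = -4*A)
r = 2304 (r = 48**2 = 2304)
R(f, o) = 2304
a = 2304
p(T)/a = 2/2304 = 2*(1/2304) = 1/1152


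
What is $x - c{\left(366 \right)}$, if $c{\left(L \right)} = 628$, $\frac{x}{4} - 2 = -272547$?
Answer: $-1090808$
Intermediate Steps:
$x = -1090180$ ($x = 8 + 4 \left(-272547\right) = 8 - 1090188 = -1090180$)
$x - c{\left(366 \right)} = -1090180 - 628 = -1090808$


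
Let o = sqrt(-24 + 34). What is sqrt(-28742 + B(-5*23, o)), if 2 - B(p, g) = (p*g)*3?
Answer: sqrt(-28740 + 345*sqrt(10)) ≈ 166.28*I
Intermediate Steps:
o = sqrt(10) ≈ 3.1623
B(p, g) = 2 - 3*g*p (B(p, g) = 2 - p*g*3 = 2 - g*p*3 = 2 - 3*g*p)
sqrt(-28742 + B(-5*23, o)) = sqrt(-28742 + (2 - 3*sqrt(10)*(-5*23))) = sqrt(-28742 + (2 - 3*sqrt(10)*(-115))) = sqrt(-28742 + (2 + 345*sqrt(10))) = sqrt(-28740 + 345*sqrt(10))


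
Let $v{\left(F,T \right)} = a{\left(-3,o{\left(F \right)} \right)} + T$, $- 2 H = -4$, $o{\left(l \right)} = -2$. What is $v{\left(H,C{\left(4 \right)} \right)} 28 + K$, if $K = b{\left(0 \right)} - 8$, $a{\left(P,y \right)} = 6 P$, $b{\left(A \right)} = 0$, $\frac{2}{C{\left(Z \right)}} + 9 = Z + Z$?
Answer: $-568$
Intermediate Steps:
$C{\left(Z \right)} = \frac{2}{-9 + 2 Z}$ ($C{\left(Z \right)} = \frac{2}{-9 + \left(Z + Z\right)} = \frac{2}{-9 + 2 Z}$)
$H = 2$ ($H = \left(- \frac{1}{2}\right) \left(-4\right) = 2$)
$v{\left(F,T \right)} = -18 + T$ ($v{\left(F,T \right)} = 6 \left(-3\right) + T = -18 + T$)
$K = -8$ ($K = 0 - 8 = -8$)
$v{\left(H,C{\left(4 \right)} \right)} 28 + K = \left(-18 + \frac{2}{-9 + 2 \cdot 4}\right) 28 - 8 = \left(-18 + \frac{2}{-9 + 8}\right) 28 - 8 = \left(-18 + \frac{2}{-1}\right) 28 - 8 = \left(-18 + 2 \left(-1\right)\right) 28 - 8 = \left(-18 - 2\right) 28 - 8 = \left(-20\right) 28 - 8 = -560 - 8 = -568$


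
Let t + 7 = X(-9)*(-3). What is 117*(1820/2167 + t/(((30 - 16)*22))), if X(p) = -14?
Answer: 967005/8668 ≈ 111.56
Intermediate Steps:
t = 35 (t = -7 - 14*(-3) = -7 + 42 = 35)
117*(1820/2167 + t/(((30 - 16)*22))) = 117*(1820/2167 + 35/(((30 - 16)*22))) = 117*(1820*(1/2167) + 35/((14*22))) = 117*(1820/2167 + 35/308) = 117*(1820/2167 + 35*(1/308)) = 117*(1820/2167 + 5/44) = 117*(8265/8668) = 967005/8668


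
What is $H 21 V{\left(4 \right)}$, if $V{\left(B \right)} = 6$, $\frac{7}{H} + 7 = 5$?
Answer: $-441$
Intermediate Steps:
$H = - \frac{7}{2}$ ($H = \frac{7}{-7 + 5} = \frac{7}{-2} = 7 \left(- \frac{1}{2}\right) = - \frac{7}{2} \approx -3.5$)
$H 21 V{\left(4 \right)} = \left(- \frac{7}{2}\right) 21 \cdot 6 = \left(- \frac{147}{2}\right) 6 = -441$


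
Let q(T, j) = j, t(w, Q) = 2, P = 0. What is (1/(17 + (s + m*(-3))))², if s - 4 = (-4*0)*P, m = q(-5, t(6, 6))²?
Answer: 1/81 ≈ 0.012346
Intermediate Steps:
m = 4 (m = 2² = 4)
s = 4 (s = 4 - 4*0*0 = 4 + 0*0 = 4 + 0 = 4)
(1/(17 + (s + m*(-3))))² = (1/(17 + (4 + 4*(-3))))² = (1/(17 + (4 - 12)))² = (1/(17 - 8))² = (1/9)² = (⅑)² = 1/81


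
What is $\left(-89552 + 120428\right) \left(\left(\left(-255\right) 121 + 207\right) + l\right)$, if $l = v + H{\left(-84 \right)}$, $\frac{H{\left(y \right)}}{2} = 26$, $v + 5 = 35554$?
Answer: $152928828$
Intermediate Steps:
$v = 35549$ ($v = -5 + 35554 = 35549$)
$H{\left(y \right)} = 52$ ($H{\left(y \right)} = 2 \cdot 26 = 52$)
$l = 35601$ ($l = 35549 + 52 = 35601$)
$\left(-89552 + 120428\right) \left(\left(\left(-255\right) 121 + 207\right) + l\right) = \left(-89552 + 120428\right) \left(\left(\left(-255\right) 121 + 207\right) + 35601\right) = 30876 \left(\left(-30855 + 207\right) + 35601\right) = 30876 \left(-30648 + 35601\right) = 30876 \cdot 4953 = 152928828$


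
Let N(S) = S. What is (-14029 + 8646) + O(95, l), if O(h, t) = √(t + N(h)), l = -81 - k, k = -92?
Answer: -5383 + √106 ≈ -5372.7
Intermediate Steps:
l = 11 (l = -81 - 1*(-92) = -81 + 92 = 11)
O(h, t) = √(h + t) (O(h, t) = √(t + h) = √(h + t))
(-14029 + 8646) + O(95, l) = (-14029 + 8646) + √(95 + 11) = -5383 + √106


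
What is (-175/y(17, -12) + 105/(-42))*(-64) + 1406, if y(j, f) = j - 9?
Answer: 2966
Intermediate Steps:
y(j, f) = -9 + j
(-175/y(17, -12) + 105/(-42))*(-64) + 1406 = (-175/(-9 + 17) + 105/(-42))*(-64) + 1406 = (-175/8 + 105*(-1/42))*(-64) + 1406 = (-175*⅛ - 5/2)*(-64) + 1406 = (-175/8 - 5/2)*(-64) + 1406 = -195/8*(-64) + 1406 = 1560 + 1406 = 2966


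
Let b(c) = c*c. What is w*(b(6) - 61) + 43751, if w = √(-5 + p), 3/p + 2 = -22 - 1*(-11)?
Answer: 43751 - 50*I*√221/13 ≈ 43751.0 - 57.177*I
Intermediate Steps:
p = -3/13 (p = 3/(-2 + (-22 - 1*(-11))) = 3/(-2 + (-22 + 11)) = 3/(-2 - 11) = 3/(-13) = 3*(-1/13) = -3/13 ≈ -0.23077)
b(c) = c²
w = 2*I*√221/13 (w = √(-5 - 3/13) = √(-68/13) = 2*I*√221/13 ≈ 2.2871*I)
w*(b(6) - 61) + 43751 = (2*I*√221/13)*(6² - 61) + 43751 = (2*I*√221/13)*(36 - 61) + 43751 = (2*I*√221/13)*(-25) + 43751 = -50*I*√221/13 + 43751 = 43751 - 50*I*√221/13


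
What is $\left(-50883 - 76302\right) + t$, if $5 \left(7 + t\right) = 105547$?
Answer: $- \frac{530413}{5} \approx -1.0608 \cdot 10^{5}$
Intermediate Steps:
$t = \frac{105512}{5}$ ($t = -7 + \frac{1}{5} \cdot 105547 = -7 + \frac{105547}{5} = \frac{105512}{5} \approx 21102.0$)
$\left(-50883 - 76302\right) + t = \left(-50883 - 76302\right) + \frac{105512}{5} = -127185 + \frac{105512}{5} = - \frac{530413}{5}$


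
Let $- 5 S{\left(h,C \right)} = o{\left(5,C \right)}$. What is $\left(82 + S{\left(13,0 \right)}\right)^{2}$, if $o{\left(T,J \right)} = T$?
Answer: $6561$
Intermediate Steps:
$S{\left(h,C \right)} = -1$ ($S{\left(h,C \right)} = \left(- \frac{1}{5}\right) 5 = -1$)
$\left(82 + S{\left(13,0 \right)}\right)^{2} = \left(82 - 1\right)^{2} = 81^{2} = 6561$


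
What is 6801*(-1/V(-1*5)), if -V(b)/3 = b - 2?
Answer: -2267/7 ≈ -323.86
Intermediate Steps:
V(b) = 6 - 3*b (V(b) = -3*(b - 2) = -3*(-2 + b) = 6 - 3*b)
6801*(-1/V(-1*5)) = 6801*(-1/(6 - (-3)*5)) = 6801*(-1/(6 - 3*(-5))) = 6801*(-1/(6 + 15)) = 6801*(-1/21) = -2267/7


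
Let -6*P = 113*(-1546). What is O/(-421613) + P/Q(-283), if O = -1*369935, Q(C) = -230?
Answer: -1590096469/12648390 ≈ -125.72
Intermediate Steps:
P = 87349/3 (P = -113*(-1546)/6 = -1/6*(-174698) = 87349/3 ≈ 29116.)
O = -369935
O/(-421613) + P/Q(-283) = -369935/(-421613) + (87349/3)/(-230) = -369935*(-1/421613) + (87349/3)*(-1/230) = 369935/421613 - 87349/690 = -1590096469/12648390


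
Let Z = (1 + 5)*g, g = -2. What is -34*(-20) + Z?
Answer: 668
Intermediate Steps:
Z = -12 (Z = (1 + 5)*(-2) = 6*(-2) = -12)
-34*(-20) + Z = -34*(-20) - 12 = 680 - 12 = 668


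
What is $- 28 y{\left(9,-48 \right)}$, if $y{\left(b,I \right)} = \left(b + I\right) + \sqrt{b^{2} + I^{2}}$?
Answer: $1092 - 84 \sqrt{265} \approx -275.42$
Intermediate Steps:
$y{\left(b,I \right)} = I + b + \sqrt{I^{2} + b^{2}}$ ($y{\left(b,I \right)} = \left(I + b\right) + \sqrt{I^{2} + b^{2}} = I + b + \sqrt{I^{2} + b^{2}}$)
$- 28 y{\left(9,-48 \right)} = - 28 \left(-48 + 9 + \sqrt{\left(-48\right)^{2} + 9^{2}}\right) = - 28 \left(-48 + 9 + \sqrt{2304 + 81}\right) = - 28 \left(-48 + 9 + \sqrt{2385}\right) = - 28 \left(-48 + 9 + 3 \sqrt{265}\right) = - 28 \left(-39 + 3 \sqrt{265}\right) = 1092 - 84 \sqrt{265}$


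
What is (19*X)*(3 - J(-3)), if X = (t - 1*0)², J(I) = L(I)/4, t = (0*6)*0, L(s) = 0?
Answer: 0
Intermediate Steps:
t = 0 (t = 0*0 = 0)
J(I) = 0 (J(I) = 0/4 = 0*(¼) = 0)
X = 0 (X = (0 - 1*0)² = (0 + 0)² = 0² = 0)
(19*X)*(3 - J(-3)) = (19*0)*(3 - 1*0) = 0*(3 + 0) = 0*3 = 0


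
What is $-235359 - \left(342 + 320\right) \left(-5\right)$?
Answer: $-232049$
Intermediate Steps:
$-235359 - \left(342 + 320\right) \left(-5\right) = -235359 - 662 \left(-5\right) = -235359 - -3310 = -235359 + 3310 = -232049$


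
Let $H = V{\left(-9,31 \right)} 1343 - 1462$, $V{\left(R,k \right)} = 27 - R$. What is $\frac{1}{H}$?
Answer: $\frac{1}{46886} \approx 2.1328 \cdot 10^{-5}$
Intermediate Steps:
$H = 46886$ ($H = \left(27 - -9\right) 1343 - 1462 = \left(27 + 9\right) 1343 - 1462 = 36 \cdot 1343 - 1462 = 48348 - 1462 = 46886$)
$\frac{1}{H} = \frac{1}{46886}$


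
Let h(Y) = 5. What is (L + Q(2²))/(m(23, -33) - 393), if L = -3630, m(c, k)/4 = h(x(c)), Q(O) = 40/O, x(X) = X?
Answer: 3620/373 ≈ 9.7051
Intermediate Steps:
m(c, k) = 20 (m(c, k) = 4*5 = 20)
(L + Q(2²))/(m(23, -33) - 393) = (-3630 + 40/(2²))/(20 - 393) = (-3630 + 40/4)/(-373) = (-3630 + 40*(¼))*(-1/373) = (-3630 + 10)*(-1/373) = -3620*(-1/373) = 3620/373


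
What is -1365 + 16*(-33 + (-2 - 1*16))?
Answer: -2181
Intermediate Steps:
-1365 + 16*(-33 + (-2 - 1*16)) = -1365 + 16*(-33 + (-2 - 16)) = -1365 + 16*(-33 - 18) = -1365 + 16*(-51) = -1365 - 816 = -2181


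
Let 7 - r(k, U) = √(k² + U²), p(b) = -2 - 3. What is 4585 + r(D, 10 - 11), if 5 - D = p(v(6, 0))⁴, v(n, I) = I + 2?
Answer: 4592 - √384401 ≈ 3972.0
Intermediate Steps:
v(n, I) = 2 + I
p(b) = -5
D = -620 (D = 5 - 1*(-5)⁴ = 5 - 1*625 = 5 - 625 = -620)
r(k, U) = 7 - √(U² + k²) (r(k, U) = 7 - √(k² + U²) = 7 - √(U² + k²))
4585 + r(D, 10 - 11) = 4585 + (7 - √((10 - 11)² + (-620)²)) = 4585 + (7 - √((-1)² + 384400)) = 4585 + (7 - √(1 + 384400)) = 4585 + (7 - √384401) = 4592 - √384401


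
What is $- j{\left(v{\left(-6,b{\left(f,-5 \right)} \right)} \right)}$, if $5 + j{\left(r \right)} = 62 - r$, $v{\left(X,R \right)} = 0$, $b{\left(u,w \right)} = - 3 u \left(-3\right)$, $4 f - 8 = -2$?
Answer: $-57$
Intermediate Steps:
$f = \frac{3}{2}$ ($f = 2 + \frac{1}{4} \left(-2\right) = 2 - \frac{1}{2} = \frac{3}{2} \approx 1.5$)
$b{\left(u,w \right)} = 9 u$
$j{\left(r \right)} = 57 - r$ ($j{\left(r \right)} = -5 - \left(-62 + r\right) = 57 - r$)
$- j{\left(v{\left(-6,b{\left(f,-5 \right)} \right)} \right)} = - (57 - 0) = - (57 + 0) = \left(-1\right) 57 = -57$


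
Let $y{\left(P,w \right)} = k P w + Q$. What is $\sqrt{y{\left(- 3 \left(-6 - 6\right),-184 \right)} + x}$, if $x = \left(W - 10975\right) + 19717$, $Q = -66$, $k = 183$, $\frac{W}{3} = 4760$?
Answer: $2 i \sqrt{297309} \approx 1090.5 i$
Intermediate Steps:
$W = 14280$ ($W = 3 \cdot 4760 = 14280$)
$y{\left(P,w \right)} = -66 + 183 P w$ ($y{\left(P,w \right)} = 183 P w - 66 = -66 + 183 P w$)
$x = 23022$ ($x = \left(14280 - 10975\right) + 19717 = 3305 + 19717 = 23022$)
$\sqrt{y{\left(- 3 \left(-6 - 6\right),-184 \right)} + x} = \sqrt{\left(-66 + 183 \left(- 3 \left(-6 - 6\right)\right) \left(-184\right)\right) + 23022} = \sqrt{\left(-66 + 183 \left(\left(-3\right) \left(-12\right)\right) \left(-184\right)\right) + 23022} = \sqrt{\left(-66 + 183 \cdot 36 \left(-184\right)\right) + 23022} = \sqrt{\left(-66 - 1212192\right) + 23022} = \sqrt{-1212258 + 23022} = \sqrt{-1189236} = 2 i \sqrt{297309}$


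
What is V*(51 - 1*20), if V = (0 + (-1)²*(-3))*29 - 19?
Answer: -3286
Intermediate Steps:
V = -106 (V = (0 + 1*(-3))*29 - 19 = (0 - 3)*29 - 19 = -3*29 - 19 = -87 - 19 = -106)
V*(51 - 1*20) = -106*(51 - 1*20) = -106*(51 - 20) = -106*31 = -3286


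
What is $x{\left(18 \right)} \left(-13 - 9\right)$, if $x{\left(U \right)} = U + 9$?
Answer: $-594$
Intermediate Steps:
$x{\left(U \right)} = 9 + U$
$x{\left(18 \right)} \left(-13 - 9\right) = \left(9 + 18\right) \left(-13 - 9\right) = 27 \left(-13 - 9\right) = 27 \left(-22\right) = -594$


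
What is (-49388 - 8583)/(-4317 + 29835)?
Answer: -57971/25518 ≈ -2.2718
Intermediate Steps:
(-49388 - 8583)/(-4317 + 29835) = -57971/25518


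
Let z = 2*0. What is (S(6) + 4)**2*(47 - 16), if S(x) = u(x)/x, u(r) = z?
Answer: 496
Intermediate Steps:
z = 0
u(r) = 0
S(x) = 0 (S(x) = 0/x = 0)
(S(6) + 4)**2*(47 - 16) = (0 + 4)**2*(47 - 16) = 4**2*31 = 16*31 = 496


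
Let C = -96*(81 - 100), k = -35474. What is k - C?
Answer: -37298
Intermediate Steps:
C = 1824 (C = -96*(-19) = 1824)
k - C = -35474 - 1*1824 = -35474 - 1824 = -37298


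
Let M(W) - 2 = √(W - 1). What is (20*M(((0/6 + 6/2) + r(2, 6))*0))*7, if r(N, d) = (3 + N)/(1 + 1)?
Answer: 280 + 140*I ≈ 280.0 + 140.0*I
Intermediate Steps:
r(N, d) = 3/2 + N/2 (r(N, d) = (3 + N)/2 = (3 + N)*(½) = 3/2 + N/2)
M(W) = 2 + √(-1 + W) (M(W) = 2 + √(W - 1) = 2 + √(-1 + W))
(20*M(((0/6 + 6/2) + r(2, 6))*0))*7 = (20*(2 + √(-1 + ((0/6 + 6/2) + (3/2 + (½)*2))*0)))*7 = (20*(2 + √(-1 + ((0*(⅙) + 6*(½)) + (3/2 + 1))*0)))*7 = (20*(2 + √(-1 + ((0 + 3) + 5/2)*0)))*7 = (20*(2 + √(-1 + (3 + 5/2)*0)))*7 = (20*(2 + √(-1 + (11/2)*0)))*7 = (20*(2 + √(-1 + 0)))*7 = (20*(2 + √(-1)))*7 = (20*(2 + I))*7 = (40 + 20*I)*7 = 280 + 140*I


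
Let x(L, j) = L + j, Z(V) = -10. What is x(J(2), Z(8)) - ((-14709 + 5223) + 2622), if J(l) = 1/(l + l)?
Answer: 27417/4 ≈ 6854.3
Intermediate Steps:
J(l) = 1/(2*l)
x(J(2), Z(8)) - ((-14709 + 5223) + 2622) = ((½)/2 - 10) - ((-14709 + 5223) + 2622) = ((½)*(½) - 10) - (-9486 + 2622) = (¼ - 10) - 1*(-6864) = -39/4 + 6864 = 27417/4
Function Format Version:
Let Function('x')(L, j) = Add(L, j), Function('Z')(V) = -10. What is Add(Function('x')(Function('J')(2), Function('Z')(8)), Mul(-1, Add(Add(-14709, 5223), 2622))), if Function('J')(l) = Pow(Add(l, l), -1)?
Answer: Rational(27417, 4) ≈ 6854.3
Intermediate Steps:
Function('J')(l) = Mul(Rational(1, 2), Pow(l, -1)) (Function('J')(l) = Pow(Mul(2, l), -1) = Mul(Rational(1, 2), Pow(l, -1)))
Add(Function('x')(Function('J')(2), Function('Z')(8)), Mul(-1, Add(Add(-14709, 5223), 2622))) = Add(Add(Mul(Rational(1, 2), Pow(2, -1)), -10), Mul(-1, Add(Add(-14709, 5223), 2622))) = Add(Add(Mul(Rational(1, 2), Rational(1, 2)), -10), Mul(-1, Add(-9486, 2622))) = Add(Add(Rational(1, 4), -10), Mul(-1, -6864)) = Add(Rational(-39, 4), 6864) = Rational(27417, 4)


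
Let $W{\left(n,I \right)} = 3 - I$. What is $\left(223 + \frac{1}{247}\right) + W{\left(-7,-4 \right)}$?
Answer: $\frac{56811}{247} \approx 230.0$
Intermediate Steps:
$\left(223 + \frac{1}{247}\right) + W{\left(-7,-4 \right)} = \left(223 + \frac{1}{247}\right) + \left(3 - -4\right) = \left(223 + \frac{1}{247}\right) + \left(3 + 4\right) = \frac{55082}{247} + 7 = \frac{56811}{247}$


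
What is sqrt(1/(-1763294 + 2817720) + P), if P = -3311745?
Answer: I*sqrt(3682045082925141194)/1054426 ≈ 1819.8*I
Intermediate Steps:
sqrt(1/(-1763294 + 2817720) + P) = sqrt(1/(-1763294 + 2817720) - 3311745) = sqrt(1/1054426 - 3311745) = sqrt(-3491990033369/1054426) = I*sqrt(3682045082925141194)/1054426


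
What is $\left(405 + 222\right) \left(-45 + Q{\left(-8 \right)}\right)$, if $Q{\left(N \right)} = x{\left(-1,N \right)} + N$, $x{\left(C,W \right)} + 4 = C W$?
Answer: $-30723$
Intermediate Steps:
$x{\left(C,W \right)} = -4 + C W$
$Q{\left(N \right)} = -4$ ($Q{\left(N \right)} = \left(-4 - N\right) + N = -4$)
$\left(405 + 222\right) \left(-45 + Q{\left(-8 \right)}\right) = \left(405 + 222\right) \left(-45 - 4\right) = 627 \left(-49\right) = -30723$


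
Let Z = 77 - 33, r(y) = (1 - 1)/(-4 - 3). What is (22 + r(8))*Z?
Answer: 968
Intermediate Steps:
r(y) = 0 (r(y) = 0/(-7) = 0*(-⅐) = 0)
Z = 44
(22 + r(8))*Z = (22 + 0)*44 = 22*44 = 968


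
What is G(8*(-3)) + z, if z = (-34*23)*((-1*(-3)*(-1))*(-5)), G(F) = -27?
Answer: -11757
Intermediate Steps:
z = -11730 (z = -782*3*(-1)*(-5) = -(-2346)*(-5) = -782*15 = -11730)
G(8*(-3)) + z = -27 - 11730 = -11757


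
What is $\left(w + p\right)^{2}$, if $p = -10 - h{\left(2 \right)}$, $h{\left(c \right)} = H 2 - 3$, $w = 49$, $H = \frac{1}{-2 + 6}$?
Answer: $\frac{6889}{4} \approx 1722.3$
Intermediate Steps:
$H = \frac{1}{4} \approx 0.25$
$h{\left(c \right)} = - \frac{5}{2}$ ($h{\left(c \right)} = \frac{1}{4} \cdot 2 - 3 = \frac{1}{2} - 3 = - \frac{5}{2}$)
$p = - \frac{15}{2}$ ($p = -10 - - \frac{5}{2} = -10 + \frac{5}{2} = - \frac{15}{2} \approx -7.5$)
$\left(w + p\right)^{2} = \left(49 - \frac{15}{2}\right)^{2} = \left(\frac{83}{2}\right)^{2} = \frac{6889}{4}$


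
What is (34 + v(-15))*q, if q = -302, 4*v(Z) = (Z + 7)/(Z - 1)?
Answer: -41223/4 ≈ -10306.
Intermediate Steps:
v(Z) = (7 + Z)/(4*(-1 + Z)) (v(Z) = ((Z + 7)/(Z - 1))/4 = ((7 + Z)/(-1 + Z))/4 = (7 + Z)/(4*(-1 + Z)))
(34 + v(-15))*q = (34 + (7 - 15)/(4*(-1 - 15)))*(-302) = (34 + (¼)*(-8)/(-16))*(-302) = (34 + (¼)*(-1/16)*(-8))*(-302) = (34 + ⅛)*(-302) = (273/8)*(-302) = -41223/4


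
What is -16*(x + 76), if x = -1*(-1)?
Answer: -1232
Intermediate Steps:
x = 1
-16*(x + 76) = -16*(1 + 76) = -16*77 = -1232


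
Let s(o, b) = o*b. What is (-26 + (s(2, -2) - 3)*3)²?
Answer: 2209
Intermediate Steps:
s(o, b) = b*o
(-26 + (s(2, -2) - 3)*3)² = (-26 + (-2*2 - 3)*3)² = (-26 + (-4 - 3)*3)² = (-26 - 7*3)² = (-26 - 21)² = (-47)² = 2209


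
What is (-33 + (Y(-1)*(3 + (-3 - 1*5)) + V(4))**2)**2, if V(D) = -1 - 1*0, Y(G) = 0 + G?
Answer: 289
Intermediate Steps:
Y(G) = G
V(D) = -1 (V(D) = -1 + 0 = -1)
(-33 + (Y(-1)*(3 + (-3 - 1*5)) + V(4))**2)**2 = (-33 + (-(3 + (-3 - 1*5)) - 1)**2)**2 = (-33 + (-(3 + (-3 - 5)) - 1)**2)**2 = (-33 + (-(3 - 8) - 1)**2)**2 = (-33 + (-1*(-5) - 1)**2)**2 = (-33 + (5 - 1)**2)**2 = (-33 + 4**2)**2 = (-33 + 16)**2 = (-17)**2 = 289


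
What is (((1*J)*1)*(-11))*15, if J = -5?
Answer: 825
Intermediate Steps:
(((1*J)*1)*(-11))*15 = (((1*(-5))*1)*(-11))*15 = (-5*1*(-11))*15 = -5*(-11)*15 = 55*15 = 825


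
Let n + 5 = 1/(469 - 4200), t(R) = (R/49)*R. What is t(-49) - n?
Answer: 201475/3731 ≈ 54.000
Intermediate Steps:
t(R) = R**2/49 (t(R) = (R*(1/49))*R = (R/49)*R = R**2/49)
n = -18656/3731 (n = -5 + 1/(469 - 4200) = -5 + 1/(-3731) = -5 - 1/3731 = -18656/3731 ≈ -5.0003)
t(-49) - n = (1/49)*(-49)**2 - 1*(-18656/3731) = (1/49)*2401 + 18656/3731 = 49 + 18656/3731 = 201475/3731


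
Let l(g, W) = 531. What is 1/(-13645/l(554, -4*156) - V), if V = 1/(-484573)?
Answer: -257308263/6611998054 ≈ -0.038915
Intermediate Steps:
V = -1/484573 ≈ -2.0637e-6
1/(-13645/l(554, -4*156) - V) = 1/(-13645/531 - 1*(-1/484573)) = 1/(-13645*1/531 + 1/484573) = 1/(-13645/531 + 1/484573) = 1/(-6611998054/257308263) = -257308263/6611998054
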